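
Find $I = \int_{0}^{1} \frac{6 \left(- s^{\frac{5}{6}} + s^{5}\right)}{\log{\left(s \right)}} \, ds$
$\log{\left(\frac{2176782336}{1771561} \right)}$

Introduce a parameter $a$ in the exponent: let $I(a) = \int_{0}^{1} \frac{6 \left(s^{5} - s^{a}\right)}{\log{\left(s \right)}} \, ds$.

Since $\dfrac{\partial}{\partial a}\,s^{a} = s^{a} \ln s$, the $\ln s$ in the denominator cancels and
$$\frac{dI}{da} = \int_{0}^{1} -6 s^{a} \, ds = -6 \left[\frac{s^{a+1}}{a+1}\right]_0^1 = - \frac{6}{a + 1}.$$

Integrating with respect to $a$ gives $I(a) = \log{\left(\frac{46656}{\left(a + 1\right)^{6}} \right)} + C$.

At $a = 5$ the integrand is identically $0$, so $I(5) = 0$. The closed form gives $0$, hence $C = 0$.

Setting $a = \frac{5}{6}$:
$$I = \log{\left(\frac{2176782336}{1771561} \right)}.$$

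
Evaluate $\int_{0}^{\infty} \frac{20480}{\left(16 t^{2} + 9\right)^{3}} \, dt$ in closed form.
$\frac{320 \pi}{81}$

Start from the standard arctangent integral
$$J(a) = \int_{0}^{\infty} \frac{5}{a^{2} + t^{2}} \, dt = \frac{5 \pi}{2 a}.$$

Differentiating under the integral sign with respect to $a$,
$$\frac{dJ}{da} = \int_{0}^{\infty} - \frac{10 a}{\left(a^{2} + t^{2}\right)^{2}} \, dt = - \frac{5 \pi}{2 a^{2}},$$
so $\int_{0}^{\infty} \frac{5}{\left(a^{2} + t^{2}\right)^{2}} \, dt = \frac{5 \pi}{4 a^{3}}$.

Repeating — each differentiation of $1/(t^2+a^2)^j$ produces $-2ja/(t^2+a^2)^{j+1}$ — and dividing through by $-2ja$ at each step yields, after $2$ differentiations in total,
$$\int_{0}^{\infty} \frac{5}{\left(a^{2} + t^{2}\right)^{3}} \, dt = \frac{15 \pi}{16 a^{5}}.$$

Setting $a = \frac{3}{4}$:
$$I = \frac{320 \pi}{81}.$$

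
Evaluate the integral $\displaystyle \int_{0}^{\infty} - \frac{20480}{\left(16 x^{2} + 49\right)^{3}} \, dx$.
$- \frac{960 \pi}{16807}$

Start from the standard arctangent integral
$$J(a) = \int_{0}^{\infty} - \frac{5}{a^{2} + x^{2}} \, dx = - \frac{5 \pi}{2 a}.$$

Differentiating under the integral sign with respect to $a$,
$$\frac{dJ}{da} = \int_{0}^{\infty} \frac{10 a}{\left(a^{2} + x^{2}\right)^{2}} \, dx = \frac{5 \pi}{2 a^{2}},$$
so $\int_{0}^{\infty} - \frac{5}{\left(a^{2} + x^{2}\right)^{2}} \, dx = - \frac{5 \pi}{4 a^{3}}$.

Repeating — each differentiation of $1/(x^2+a^2)^j$ produces $-2ja/(x^2+a^2)^{j+1}$ — and dividing through by $-2ja$ at each step yields, after $2$ differentiations in total,
$$\int_{0}^{\infty} - \frac{5}{\left(a^{2} + x^{2}\right)^{3}} \, dx = - \frac{15 \pi}{16 a^{5}}.$$

Setting $a = \frac{7}{4}$:
$$I = - \frac{960 \pi}{16807}.$$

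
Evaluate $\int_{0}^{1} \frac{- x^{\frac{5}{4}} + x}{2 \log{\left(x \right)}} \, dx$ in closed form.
$- \log{\left(3 \right)} + \frac{3 \log{\left(2 \right)}}{2}$

Introduce a parameter $a$ in the exponent: let $I(a) = \int_{0}^{1} \frac{- x^{\frac{5}{4}} + x^{a}}{2 \log{\left(x \right)}} \, dx$.

Since $\dfrac{\partial}{\partial a}\,x^{a} = x^{a} \ln x$, the $\ln x$ in the denominator cancels and
$$\frac{dI}{da} = \int_{0}^{1} \frac{1}{2} x^{a} \, dx = \frac{1}{2} \left[\frac{x^{a+1}}{a+1}\right]_0^1 = \frac{1}{2 \left(a + 1\right)}.$$

Integrating with respect to $a$ gives $I(a) = \log{\left(\frac{2 \sqrt{a + 1}}{3} \right)} + C$.

At $a = \frac{5}{4}$ the integrand is identically $0$, so $I(\frac{5}{4}) = 0$. The closed form gives $0$, hence $C = 0$.

Setting $a = 1$:
$$I = - \log{\left(3 \right)} + \frac{3 \log{\left(2 \right)}}{2}.$$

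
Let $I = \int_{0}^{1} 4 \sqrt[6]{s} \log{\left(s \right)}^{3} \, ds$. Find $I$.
$- \frac{31104}{2401}$

Consider the simpler parametrised integral
$$J(a) = \int_{0}^{1} 4 s^{a} \, ds = \frac{4}{a + 1}.$$

Differentiating under the integral sign brings down a factor of $\ln s$:
$$\frac{dJ}{da} = \int_{0}^{1} 4 s^{a} \log{\left(s \right)} \, ds = - \frac{4}{\left(a + 1\right)^{2}}.$$

Repeating $3$ times in total — each differentiation brings down another $\ln s$ — gives
$$\frac{d^{3}J}{da^{3}} = \int_{0}^{1} 4 s^{a} \log{\left(s \right)}^{3} \, ds = - \frac{24}{\left(a + 1\right)^{4}},$$
and the integrand here is exactly the target integrand, so $I = - \frac{24}{\left(a + 1\right)^{4}}$.

Setting $a = \frac{1}{6}$:
$$I = - \frac{31104}{2401}.$$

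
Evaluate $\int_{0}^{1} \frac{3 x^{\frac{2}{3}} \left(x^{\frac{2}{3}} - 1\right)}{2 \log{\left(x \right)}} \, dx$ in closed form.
$- \log{\left(\frac{5 \sqrt{35}}{49} \right)}$

Consider the one-parameter family: let $I(a) = \int_{0}^{1} \frac{3 \left(x^{\frac{4}{3}} - x^{a}\right)}{2 \log{\left(x \right)}} \, dx$.

Since $\dfrac{\partial}{\partial a}\,x^{a} = x^{a} \ln x$, the $\ln x$ in the denominator cancels and
$$\frac{dI}{da} = \int_{0}^{1} - \frac{3}{2} x^{a} \, dx = - \frac{3}{2} \left[\frac{x^{a+1}}{a+1}\right]_0^1 = - \frac{3}{2 a + 2}.$$

Integrating with respect to $a$ gives $I(a) = - \log{\left(\frac{3 \sqrt{21} \left(a + 1\right)^{\frac{3}{2}}}{49} \right)} + C$.

At $a = \frac{4}{3}$ the integrand is identically $0$, so $I(\frac{4}{3}) = 0$. The closed form gives $0$, hence $C = 0$.

Setting $a = \frac{2}{3}$:
$$I = - \log{\left(\frac{5 \sqrt{35}}{49} \right)}.$$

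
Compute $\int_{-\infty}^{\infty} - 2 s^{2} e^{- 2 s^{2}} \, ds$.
$- \frac{\sqrt{2} \sqrt{\pi}}{4}$

Begin with the known integral
$$J(a) = \int_{-\infty}^{\infty} - 2 e^{- a s^{2}} \, ds = - \frac{2 \sqrt{\pi}}{\sqrt{a}}.$$

Differentiating under the integral sign brings down a factor of $(-s^2)$:
$$\frac{dJ}{da} = \int_{-\infty}^{\infty} 2 s^{2} e^{- a s^{2}} \, ds = \frac{\sqrt{\pi}}{a^{\frac{3}{2}}}.$$

The integral on the left is $-I$, so $I = - \frac{\sqrt{\pi}}{a^{\frac{3}{2}}}$.

Setting $a = 2$:
$$I = - \frac{\sqrt{2} \sqrt{\pi}}{4}.$$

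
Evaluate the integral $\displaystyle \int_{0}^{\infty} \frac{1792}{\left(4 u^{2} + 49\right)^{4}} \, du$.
$\frac{20 \pi}{117649}$

Begin with the known result
$$J(a) = \int_{0}^{\infty} \frac{7}{a^{2} + u^{2}} \, du = \frac{7 \pi}{2 a}.$$

Differentiating under the integral sign with respect to $a$,
$$\frac{dJ}{da} = \int_{0}^{\infty} - \frac{14 a}{\left(a^{2} + u^{2}\right)^{2}} \, du = - \frac{7 \pi}{2 a^{2}},$$
so $\int_{0}^{\infty} \frac{7}{\left(a^{2} + u^{2}\right)^{2}} \, du = \frac{7 \pi}{4 a^{3}}$.

Repeating — each differentiation of $1/(u^2+a^2)^j$ produces $-2ja/(u^2+a^2)^{j+1}$ — and dividing through by $-2ja$ at each step yields, after $3$ differentiations in total,
$$\int_{0}^{\infty} \frac{7}{\left(a^{2} + u^{2}\right)^{4}} \, du = \frac{35 \pi}{32 a^{7}}.$$

Setting $a = \frac{7}{2}$:
$$I = \frac{20 \pi}{117649}.$$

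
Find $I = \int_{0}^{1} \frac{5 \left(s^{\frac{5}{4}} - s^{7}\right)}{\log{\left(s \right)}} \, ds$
$\log{\left(\frac{59049}{33554432} \right)}$

Introduce a parameter $a$ in the exponent: let $I(a) = \int_{0}^{1} \frac{5 \left(- s^{7} + s^{a}\right)}{\log{\left(s \right)}} \, ds$.

Since $\dfrac{\partial}{\partial a}\,s^{a} = s^{a} \ln s$, the $\ln s$ in the denominator cancels and
$$\frac{dI}{da} = \int_{0}^{1} 5 s^{a} \, ds = 5 \left[\frac{s^{a+1}}{a+1}\right]_0^1 = \frac{5}{a + 1}.$$

Integrating with respect to $a$ gives $I(a) = \log{\left(\frac{\left(a + 1\right)^{5}}{32768} \right)} + C$.

At $a = 7$ the integrand is identically $0$, so $I(7) = 0$. The closed form gives $0$, hence $C = 0$.

Setting $a = \frac{5}{4}$:
$$I = \log{\left(\frac{59049}{33554432} \right)}.$$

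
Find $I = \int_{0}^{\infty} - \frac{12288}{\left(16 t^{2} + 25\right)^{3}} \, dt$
$- \frac{576 \pi}{3125}$

Recall the elementary integral
$$J(a) = \int_{0}^{\infty} - \frac{3}{a^{2} + t^{2}} \, dt = - \frac{3 \pi}{2 a}.$$

Differentiating under the integral sign with respect to $a$,
$$\frac{dJ}{da} = \int_{0}^{\infty} \frac{6 a}{\left(a^{2} + t^{2}\right)^{2}} \, dt = \frac{3 \pi}{2 a^{2}},$$
so $\int_{0}^{\infty} - \frac{3}{\left(a^{2} + t^{2}\right)^{2}} \, dt = - \frac{3 \pi}{4 a^{3}}$.

Repeating — each differentiation of $1/(t^2+a^2)^j$ produces $-2ja/(t^2+a^2)^{j+1}$ — and dividing through by $-2ja$ at each step yields, after $2$ differentiations in total,
$$\int_{0}^{\infty} - \frac{3}{\left(a^{2} + t^{2}\right)^{3}} \, dt = - \frac{9 \pi}{16 a^{5}}.$$

Setting $a = \frac{5}{4}$:
$$I = - \frac{576 \pi}{3125}.$$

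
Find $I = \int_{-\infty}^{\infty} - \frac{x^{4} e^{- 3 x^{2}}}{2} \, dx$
$- \frac{\sqrt{3} \sqrt{\pi}}{72}$

Start from the elementary integral
$$J(a) = \int_{-\infty}^{\infty} - \frac{e^{- a x^{2}}}{2} \, dx = - \frac{\sqrt{\pi}}{2 \sqrt{a}}.$$

Differentiating under the integral sign brings down a factor of $(-x^2)$:
$$\frac{dJ}{da} = \int_{-\infty}^{\infty} \frac{x^{2} e^{- a x^{2}}}{2} \, dx = \frac{\sqrt{\pi}}{4 a^{\frac{3}{2}}}.$$

Repeating twice in total — each differentiation brings down another $(-x^2)$ — gives
$$\frac{d^{2}J}{da^{2}} = \int_{-\infty}^{\infty} - \frac{x^{4} e^{- a x^{2}}}{2} \, dx = - \frac{3 \sqrt{\pi}}{8 a^{\frac{5}{2}}},$$
and the integrand here is exactly the target integrand, so $I = - \frac{3 \sqrt{\pi}}{8 a^{\frac{5}{2}}}$.

Setting $a = 3$:
$$I = - \frac{\sqrt{3} \sqrt{\pi}}{72}.$$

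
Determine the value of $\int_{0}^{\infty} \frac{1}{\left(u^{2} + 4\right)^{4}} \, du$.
$\frac{5 \pi}{4096}$

Start from the standard arctangent integral
$$J(a) = \int_{0}^{\infty} \frac{1}{a^{2} + u^{2}} \, du = \frac{\pi}{2 a}.$$

Differentiating under the integral sign with respect to $a$,
$$\frac{dJ}{da} = \int_{0}^{\infty} - \frac{2 a}{\left(a^{2} + u^{2}\right)^{2}} \, du = - \frac{\pi}{2 a^{2}},$$
so $\int_{0}^{\infty} \frac{1}{\left(a^{2} + u^{2}\right)^{2}} \, du = \frac{\pi}{4 a^{3}}$.

Repeating — each differentiation of $1/(u^2+a^2)^j$ produces $-2ja/(u^2+a^2)^{j+1}$ — and dividing through by $-2ja$ at each step yields, after $3$ differentiations in total,
$$\int_{0}^{\infty} \frac{1}{\left(a^{2} + u^{2}\right)^{4}} \, du = \frac{5 \pi}{32 a^{7}}.$$

Setting $a = 2$:
$$I = \frac{5 \pi}{4096}.$$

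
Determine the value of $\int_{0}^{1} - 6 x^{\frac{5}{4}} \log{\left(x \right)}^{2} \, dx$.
$- \frac{256}{243}$

Start from the elementary integral
$$J(a) = \int_{0}^{1} - 6 x^{a} \, dx = - \frac{6}{a + 1}.$$

Differentiating under the integral sign brings down a factor of $\ln x$:
$$\frac{dJ}{da} = \int_{0}^{1} - 6 x^{a} \log{\left(x \right)} \, dx = \frac{6}{\left(a + 1\right)^{2}}.$$

Repeating twice in total — each differentiation brings down another $\ln x$ — gives
$$\frac{d^{2}J}{da^{2}} = \int_{0}^{1} - 6 x^{a} \log{\left(x \right)}^{2} \, dx = - \frac{12}{\left(a + 1\right)^{3}},$$
and the integrand here is exactly the target integrand, so $I = - \frac{12}{\left(a + 1\right)^{3}}$.

Setting $a = \frac{5}{4}$:
$$I = - \frac{256}{243}.$$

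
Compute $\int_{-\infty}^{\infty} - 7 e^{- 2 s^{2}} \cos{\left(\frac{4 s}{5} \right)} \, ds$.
$- \frac{7 \sqrt{2} \sqrt{\pi}}{2 e^{\frac{2}{25}}}$

Define $I(b) = \int_{-\infty}^{\infty} - 7 e^{- 2 s^{2}} \cos{\left(b s \right)} \, ds$.

Differentiating under the integral sign,
$$I'(b) = \int_{-\infty}^{\infty} 7 s e^{- 2 s^{2}} \sin{\left(b s \right)} \, ds.$$

Integrate $\int_{-\infty}^{\infty} s \sin(b s)\, e^{- 2 s^{2}}\, ds$ by parts with $u = \sin(b s)$ and $dv = s\, e^{- 2 s^{2}}\, ds$, giving $v = - \frac{e^{- 2 s^{2}}}{4}$. The boundary term vanishes and
$$\int_{-\infty}^{\infty} s \sin(b s)\, e^{- 2 s^{2}}\, ds = \frac{b}{4} \int_{-\infty}^{\infty} \cos(b s)\, e^{- 2 s^{2}}\, ds,$$
so $I'(b) = - \frac{b}{4}\, I(b)$.

This is a separable first-order ODE; solving with the initial condition $I(0) = \int_{-\infty}^{\infty} - 7 e^{- 2 s^{2}}\,ds = - \frac{7 \sqrt{2} \sqrt{\pi}}{2}$ gives
$$I(b) = - \frac{7 \sqrt{2} \sqrt{\pi} e^{- \frac{b^{2}}{8}}}{2}.$$

Setting $b = \frac{4}{5}$:
$$I = - \frac{7 \sqrt{2} \sqrt{\pi}}{2 e^{\frac{2}{25}}}.$$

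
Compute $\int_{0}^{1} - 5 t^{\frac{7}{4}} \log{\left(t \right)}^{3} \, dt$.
$\frac{7680}{14641}$

Begin with the known integral
$$J(a) = \int_{0}^{1} - 5 t^{a} \, dt = - \frac{5}{a + 1}.$$

Differentiating under the integral sign brings down a factor of $\ln t$:
$$\frac{dJ}{da} = \int_{0}^{1} - 5 t^{a} \log{\left(t \right)} \, dt = \frac{5}{\left(a + 1\right)^{2}}.$$

Repeating $3$ times in total — each differentiation brings down another $\ln t$ — gives
$$\frac{d^{3}J}{da^{3}} = \int_{0}^{1} - 5 t^{a} \log{\left(t \right)}^{3} \, dt = \frac{30}{\left(a + 1\right)^{4}},$$
and the integrand here is exactly the target integrand, so $I = \frac{30}{\left(a + 1\right)^{4}}$.

Setting $a = \frac{7}{4}$:
$$I = \frac{7680}{14641}.$$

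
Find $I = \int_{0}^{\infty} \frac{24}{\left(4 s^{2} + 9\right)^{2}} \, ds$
$\frac{\pi}{9}$

Begin with the known result
$$J(a) = \int_{0}^{\infty} \frac{3}{2 \left(a^{2} + s^{2}\right)} \, ds = \frac{3 \pi}{4 a}.$$

Differentiating under the integral sign with respect to $a$,
$$\frac{dJ}{da} = \int_{0}^{\infty} - \frac{3 a}{\left(a^{2} + s^{2}\right)^{2}} \, ds = - \frac{3 \pi}{4 a^{2}},$$
so $\int_{0}^{\infty} \frac{3}{2 \left(a^{2} + s^{2}\right)^{2}} \, ds = \frac{3 \pi}{8 a^{3}}$.

Setting $a = \frac{3}{2}$:
$$I = \frac{\pi}{9}.$$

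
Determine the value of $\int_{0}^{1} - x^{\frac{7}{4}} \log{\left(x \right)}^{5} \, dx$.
$\frac{491520}{1771561}$

Consider the simpler parametrised integral
$$J(a) = \int_{0}^{1} - x^{a} \, dx = - \frac{1}{a + 1}.$$

Differentiating under the integral sign brings down a factor of $\ln x$:
$$\frac{dJ}{da} = \int_{0}^{1} - x^{a} \log{\left(x \right)} \, dx = \frac{1}{\left(a + 1\right)^{2}}.$$

Repeating $5$ times in total — each differentiation brings down another $\ln x$ — gives
$$\frac{d^{5}J}{da^{5}} = \int_{0}^{1} - x^{a} \log{\left(x \right)}^{5} \, dx = \frac{120}{\left(a + 1\right)^{6}},$$
and the integrand here is exactly the target integrand, so $I = \frac{120}{\left(a + 1\right)^{6}}$.

Setting $a = \frac{7}{4}$:
$$I = \frac{491520}{1771561}.$$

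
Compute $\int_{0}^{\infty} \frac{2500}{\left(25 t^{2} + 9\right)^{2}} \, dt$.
$\frac{125 \pi}{27}$

Recall the elementary integral
$$J(a) = \int_{0}^{\infty} \frac{4}{a^{2} + t^{2}} \, dt = \frac{2 \pi}{a}.$$

Differentiating under the integral sign with respect to $a$,
$$\frac{dJ}{da} = \int_{0}^{\infty} - \frac{8 a}{\left(a^{2} + t^{2}\right)^{2}} \, dt = - \frac{2 \pi}{a^{2}},$$
so $\int_{0}^{\infty} \frac{4}{\left(a^{2} + t^{2}\right)^{2}} \, dt = \frac{\pi}{a^{3}}$.

Setting $a = \frac{3}{5}$:
$$I = \frac{125 \pi}{27}.$$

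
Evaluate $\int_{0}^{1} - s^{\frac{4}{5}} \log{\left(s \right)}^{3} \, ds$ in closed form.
$\frac{1250}{2187}$

Start from the elementary integral
$$J(a) = \int_{0}^{1} - s^{a} \, ds = - \frac{1}{a + 1}.$$

Differentiating under the integral sign brings down a factor of $\ln s$:
$$\frac{dJ}{da} = \int_{0}^{1} - s^{a} \log{\left(s \right)} \, ds = \frac{1}{\left(a + 1\right)^{2}}.$$

Repeating $3$ times in total — each differentiation brings down another $\ln s$ — gives
$$\frac{d^{3}J}{da^{3}} = \int_{0}^{1} - s^{a} \log{\left(s \right)}^{3} \, ds = \frac{6}{\left(a + 1\right)^{4}},$$
and the integrand here is exactly the target integrand, so $I = \frac{6}{\left(a + 1\right)^{4}}$.

Setting $a = \frac{4}{5}$:
$$I = \frac{1250}{2187}.$$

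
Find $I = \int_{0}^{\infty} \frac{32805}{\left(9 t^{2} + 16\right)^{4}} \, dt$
$\frac{54675 \pi}{524288}$

Begin with the known result
$$J(a) = \int_{0}^{\infty} \frac{5}{a^{2} + t^{2}} \, dt = \frac{5 \pi}{2 a}.$$

Differentiating under the integral sign with respect to $a$,
$$\frac{dJ}{da} = \int_{0}^{\infty} - \frac{10 a}{\left(a^{2} + t^{2}\right)^{2}} \, dt = - \frac{5 \pi}{2 a^{2}},$$
so $\int_{0}^{\infty} \frac{5}{\left(a^{2} + t^{2}\right)^{2}} \, dt = \frac{5 \pi}{4 a^{3}}$.

Repeating — each differentiation of $1/(t^2+a^2)^j$ produces $-2ja/(t^2+a^2)^{j+1}$ — and dividing through by $-2ja$ at each step yields, after $3$ differentiations in total,
$$\int_{0}^{\infty} \frac{5}{\left(a^{2} + t^{2}\right)^{4}} \, dt = \frac{25 \pi}{32 a^{7}}.$$

Setting $a = \frac{4}{3}$:
$$I = \frac{54675 \pi}{524288}.$$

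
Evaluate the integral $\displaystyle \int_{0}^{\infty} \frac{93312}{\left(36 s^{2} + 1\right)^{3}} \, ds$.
$2916 \pi$

Begin with the known result
$$J(a) = \int_{0}^{\infty} \frac{2}{a^{2} + s^{2}} \, ds = \frac{\pi}{a}.$$

Differentiating under the integral sign with respect to $a$,
$$\frac{dJ}{da} = \int_{0}^{\infty} - \frac{4 a}{\left(a^{2} + s^{2}\right)^{2}} \, ds = - \frac{\pi}{a^{2}},$$
so $\int_{0}^{\infty} \frac{2}{\left(a^{2} + s^{2}\right)^{2}} \, ds = \frac{\pi}{2 a^{3}}$.

Repeating — each differentiation of $1/(s^2+a^2)^j$ produces $-2ja/(s^2+a^2)^{j+1}$ — and dividing through by $-2ja$ at each step yields, after $2$ differentiations in total,
$$\int_{0}^{\infty} \frac{2}{\left(a^{2} + s^{2}\right)^{3}} \, ds = \frac{3 \pi}{8 a^{5}}.$$

Setting $a = \frac{1}{6}$:
$$I = 2916 \pi.$$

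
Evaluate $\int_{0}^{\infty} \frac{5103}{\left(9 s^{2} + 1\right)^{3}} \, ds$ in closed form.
$\frac{5103 \pi}{16}$

Begin with the known result
$$J(a) = \int_{0}^{\infty} \frac{7}{a^{2} + s^{2}} \, ds = \frac{7 \pi}{2 a}.$$

Differentiating under the integral sign with respect to $a$,
$$\frac{dJ}{da} = \int_{0}^{\infty} - \frac{14 a}{\left(a^{2} + s^{2}\right)^{2}} \, ds = - \frac{7 \pi}{2 a^{2}},$$
so $\int_{0}^{\infty} \frac{7}{\left(a^{2} + s^{2}\right)^{2}} \, ds = \frac{7 \pi}{4 a^{3}}$.

Repeating — each differentiation of $1/(s^2+a^2)^j$ produces $-2ja/(s^2+a^2)^{j+1}$ — and dividing through by $-2ja$ at each step yields, after $2$ differentiations in total,
$$\int_{0}^{\infty} \frac{7}{\left(a^{2} + s^{2}\right)^{3}} \, ds = \frac{21 \pi}{16 a^{5}}.$$

Setting $a = \frac{1}{3}$:
$$I = \frac{5103 \pi}{16}.$$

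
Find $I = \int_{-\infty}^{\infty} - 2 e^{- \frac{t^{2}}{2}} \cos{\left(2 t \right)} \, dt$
$- \frac{2 \sqrt{2} \sqrt{\pi}}{e^{2}}$

Treat the cosine frequency as a parameter and define $I(b) = \int_{-\infty}^{\infty} - 2 e^{- \frac{t^{2}}{2}} \cos{\left(b t \right)} \, dt$.

Differentiating under the integral sign,
$$I'(b) = \int_{-\infty}^{\infty} 2 t e^{- \frac{t^{2}}{2}} \sin{\left(b t \right)} \, dt.$$

Integrate $\int_{-\infty}^{\infty} t \sin(b t)\, e^{- \frac{t^{2}}{2}}\, dt$ by parts with $u = \sin(b t)$ and $dv = t\, e^{- \frac{t^{2}}{2}}\, dt$, giving $v = - e^{- \frac{t^{2}}{2}}$. The boundary term vanishes and
$$\int_{-\infty}^{\infty} t \sin(b t)\, e^{- \frac{t^{2}}{2}}\, dt = b \int_{-\infty}^{\infty} \cos(b t)\, e^{- \frac{t^{2}}{2}}\, dt,$$
so $I'(b) = - b\, I(b)$.

This is a separable first-order ODE; solving with the initial condition $I(0) = \int_{-\infty}^{\infty} - 2 e^{- \frac{t^{2}}{2}}\,dt = - 2 \sqrt{2} \sqrt{\pi}$ gives
$$I(b) = - 2 \sqrt{2} \sqrt{\pi} e^{- \frac{b^{2}}{2}}.$$

Setting $b = 2$:
$$I = - \frac{2 \sqrt{2} \sqrt{\pi}}{e^{2}}.$$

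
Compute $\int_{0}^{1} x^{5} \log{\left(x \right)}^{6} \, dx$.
$\frac{5}{1944}$

Start from the elementary integral
$$J(a) = \int_{0}^{1} x^{a} \, dx = \frac{1}{a + 1}.$$

Differentiating under the integral sign brings down a factor of $\ln x$:
$$\frac{dJ}{da} = \int_{0}^{1} x^{a} \log{\left(x \right)} \, dx = - \frac{1}{\left(a + 1\right)^{2}}.$$

Repeating $6$ times in total — each differentiation brings down another $\ln x$ — gives
$$\frac{d^{6}J}{da^{6}} = \int_{0}^{1} x^{a} \log{\left(x \right)}^{6} \, dx = \frac{720}{\left(a + 1\right)^{7}},$$
and the integrand here is exactly the target integrand, so $I = \frac{720}{\left(a + 1\right)^{7}}$.

Setting $a = 5$:
$$I = \frac{5}{1944}.$$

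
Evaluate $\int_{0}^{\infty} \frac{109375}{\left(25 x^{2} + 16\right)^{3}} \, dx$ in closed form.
$\frac{65625 \pi}{16384}$

Recall the elementary integral
$$J(a) = \int_{0}^{\infty} \frac{7}{a^{2} + x^{2}} \, dx = \frac{7 \pi}{2 a}.$$

Differentiating under the integral sign with respect to $a$,
$$\frac{dJ}{da} = \int_{0}^{\infty} - \frac{14 a}{\left(a^{2} + x^{2}\right)^{2}} \, dx = - \frac{7 \pi}{2 a^{2}},$$
so $\int_{0}^{\infty} \frac{7}{\left(a^{2} + x^{2}\right)^{2}} \, dx = \frac{7 \pi}{4 a^{3}}$.

Repeating — each differentiation of $1/(x^2+a^2)^j$ produces $-2ja/(x^2+a^2)^{j+1}$ — and dividing through by $-2ja$ at each step yields, after $2$ differentiations in total,
$$\int_{0}^{\infty} \frac{7}{\left(a^{2} + x^{2}\right)^{3}} \, dx = \frac{21 \pi}{16 a^{5}}.$$

Setting $a = \frac{4}{5}$:
$$I = \frac{65625 \pi}{16384}.$$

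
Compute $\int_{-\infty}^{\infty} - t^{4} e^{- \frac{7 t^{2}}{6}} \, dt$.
$- \frac{27 \sqrt{42} \sqrt{\pi}}{343}$

Start from the elementary integral
$$J(a) = \int_{-\infty}^{\infty} - e^{- a t^{2}} \, dt = - \frac{\sqrt{\pi}}{\sqrt{a}}.$$

Differentiating under the integral sign brings down a factor of $(-t^2)$:
$$\frac{dJ}{da} = \int_{-\infty}^{\infty} t^{2} e^{- a t^{2}} \, dt = \frac{\sqrt{\pi}}{2 a^{\frac{3}{2}}}.$$

Repeating twice in total — each differentiation brings down another $(-t^2)$ — gives
$$\frac{d^{2}J}{da^{2}} = \int_{-\infty}^{\infty} - t^{4} e^{- a t^{2}} \, dt = - \frac{3 \sqrt{\pi}}{4 a^{\frac{5}{2}}},$$
and the integrand here is exactly the target integrand, so $I = - \frac{3 \sqrt{\pi}}{4 a^{\frac{5}{2}}}$.

Setting $a = \frac{7}{6}$:
$$I = - \frac{27 \sqrt{42} \sqrt{\pi}}{343}.$$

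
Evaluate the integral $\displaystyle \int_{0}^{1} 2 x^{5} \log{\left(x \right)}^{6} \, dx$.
$\frac{5}{972}$

Consider the simpler parametrised integral
$$J(a) = \int_{0}^{1} 2 x^{a} \, dx = \frac{2}{a + 1}.$$

Differentiating under the integral sign brings down a factor of $\ln x$:
$$\frac{dJ}{da} = \int_{0}^{1} 2 x^{a} \log{\left(x \right)} \, dx = - \frac{2}{\left(a + 1\right)^{2}}.$$

Repeating $6$ times in total — each differentiation brings down another $\ln x$ — gives
$$\frac{d^{6}J}{da^{6}} = \int_{0}^{1} 2 x^{a} \log{\left(x \right)}^{6} \, dx = \frac{1440}{\left(a + 1\right)^{7}},$$
and the integrand here is exactly the target integrand, so $I = \frac{1440}{\left(a + 1\right)^{7}}$.

Setting $a = 5$:
$$I = \frac{5}{972}.$$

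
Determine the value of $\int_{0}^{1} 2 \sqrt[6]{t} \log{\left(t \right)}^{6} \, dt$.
$\frac{403107840}{823543}$

Consider the simpler parametrised integral
$$J(a) = \int_{0}^{1} 2 t^{a} \, dt = \frac{2}{a + 1}.$$

Differentiating under the integral sign brings down a factor of $\ln t$:
$$\frac{dJ}{da} = \int_{0}^{1} 2 t^{a} \log{\left(t \right)} \, dt = - \frac{2}{\left(a + 1\right)^{2}}.$$

Repeating $6$ times in total — each differentiation brings down another $\ln t$ — gives
$$\frac{d^{6}J}{da^{6}} = \int_{0}^{1} 2 t^{a} \log{\left(t \right)}^{6} \, dt = \frac{1440}{\left(a + 1\right)^{7}},$$
and the integrand here is exactly the target integrand, so $I = \frac{1440}{\left(a + 1\right)^{7}}$.

Setting $a = \frac{1}{6}$:
$$I = \frac{403107840}{823543}.$$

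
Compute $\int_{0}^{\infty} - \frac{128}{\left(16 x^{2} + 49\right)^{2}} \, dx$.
$- \frac{8 \pi}{343}$

Begin with the known result
$$J(a) = \int_{0}^{\infty} - \frac{1}{2 \left(a^{2} + x^{2}\right)} \, dx = - \frac{\pi}{4 a}.$$

Differentiating under the integral sign with respect to $a$,
$$\frac{dJ}{da} = \int_{0}^{\infty} \frac{a}{\left(a^{2} + x^{2}\right)^{2}} \, dx = \frac{\pi}{4 a^{2}},$$
so $\int_{0}^{\infty} - \frac{1}{2 \left(a^{2} + x^{2}\right)^{2}} \, dx = - \frac{\pi}{8 a^{3}}$.

Setting $a = \frac{7}{4}$:
$$I = - \frac{8 \pi}{343}.$$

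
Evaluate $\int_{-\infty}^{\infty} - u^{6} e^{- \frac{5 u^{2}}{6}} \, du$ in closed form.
$- \frac{81 \sqrt{30} \sqrt{\pi}}{125}$

Start from the elementary integral
$$J(a) = \int_{-\infty}^{\infty} - e^{- a u^{2}} \, du = - \frac{\sqrt{\pi}}{\sqrt{a}}.$$

Differentiating under the integral sign brings down a factor of $(-u^2)$:
$$\frac{dJ}{da} = \int_{-\infty}^{\infty} u^{2} e^{- a u^{2}} \, du = \frac{\sqrt{\pi}}{2 a^{\frac{3}{2}}}.$$

Repeating $3$ times in total — each differentiation brings down another $(-u^2)$ — gives
$$\frac{d^{3}J}{da^{3}} = \int_{-\infty}^{\infty} u^{6} e^{- a u^{2}} \, du = \frac{15 \sqrt{\pi}}{8 a^{\frac{7}{2}}},$$
and the integrand here is $(-1)^{3}$ times the target integrand, so $I = (-1)^{3}\,\frac{d^{3}J}{da^{3}} = - \frac{15 \sqrt{\pi}}{8 a^{\frac{7}{2}}}$.

Setting $a = \frac{5}{6}$:
$$I = - \frac{81 \sqrt{30} \sqrt{\pi}}{125}.$$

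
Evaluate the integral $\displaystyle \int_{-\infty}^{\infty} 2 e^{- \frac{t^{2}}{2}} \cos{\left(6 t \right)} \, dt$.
$\frac{2 \sqrt{2} \sqrt{\pi}}{e^{18}}$

Let $b$ denote the cosine frequency and define $I(b) = \int_{-\infty}^{\infty} 2 e^{- \frac{t^{2}}{2}} \cos{\left(b t \right)} \, dt$.

Differentiating under the integral sign,
$$I'(b) = \int_{-\infty}^{\infty} - 2 t e^{- \frac{t^{2}}{2}} \sin{\left(b t \right)} \, dt.$$

Integrate $\int_{-\infty}^{\infty} t \sin(b t)\, e^{- \frac{t^{2}}{2}}\, dt$ by parts with $u = \sin(b t)$ and $dv = t\, e^{- \frac{t^{2}}{2}}\, dt$, giving $v = - e^{- \frac{t^{2}}{2}}$. The boundary term vanishes and
$$\int_{-\infty}^{\infty} t \sin(b t)\, e^{- \frac{t^{2}}{2}}\, dt = b \int_{-\infty}^{\infty} \cos(b t)\, e^{- \frac{t^{2}}{2}}\, dt,$$
so $I'(b) = - b\, I(b)$.

This is a separable first-order ODE; solving with the initial condition $I(0) = \int_{-\infty}^{\infty} 2 e^{- \frac{t^{2}}{2}}\,dt = 2 \sqrt{2} \sqrt{\pi}$ gives
$$I(b) = 2 \sqrt{2} \sqrt{\pi} e^{- \frac{b^{2}}{2}}.$$

Setting $b = 6$:
$$I = \frac{2 \sqrt{2} \sqrt{\pi}}{e^{18}}.$$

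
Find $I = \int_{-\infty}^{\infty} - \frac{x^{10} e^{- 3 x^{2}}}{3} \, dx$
$- \frac{35 \sqrt{3} \sqrt{\pi}}{2592}$

Consider the simpler parametrised integral
$$J(a) = \int_{-\infty}^{\infty} - \frac{e^{- a x^{2}}}{3} \, dx = - \frac{\sqrt{\pi}}{3 \sqrt{a}}.$$

Differentiating under the integral sign brings down a factor of $(-x^2)$:
$$\frac{dJ}{da} = \int_{-\infty}^{\infty} \frac{x^{2} e^{- a x^{2}}}{3} \, dx = \frac{\sqrt{\pi}}{6 a^{\frac{3}{2}}}.$$

Repeating $5$ times in total — each differentiation brings down another $(-x^2)$ — gives
$$\frac{d^{5}J}{da^{5}} = \int_{-\infty}^{\infty} \frac{x^{10} e^{- a x^{2}}}{3} \, dx = \frac{315 \sqrt{\pi}}{32 a^{\frac{11}{2}}},$$
and the integrand here is $(-1)^{5}$ times the target integrand, so $I = (-1)^{5}\,\frac{d^{5}J}{da^{5}} = - \frac{315 \sqrt{\pi}}{32 a^{\frac{11}{2}}}$.

Setting $a = 3$:
$$I = - \frac{35 \sqrt{3} \sqrt{\pi}}{2592}.$$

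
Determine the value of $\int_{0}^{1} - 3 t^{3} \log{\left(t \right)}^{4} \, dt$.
$- \frac{9}{128}$

Begin with the known integral
$$J(a) = \int_{0}^{1} - 3 t^{a} \, dt = - \frac{3}{a + 1}.$$

Differentiating under the integral sign brings down a factor of $\ln t$:
$$\frac{dJ}{da} = \int_{0}^{1} - 3 t^{a} \log{\left(t \right)} \, dt = \frac{3}{\left(a + 1\right)^{2}}.$$

Repeating $4$ times in total — each differentiation brings down another $\ln t$ — gives
$$\frac{d^{4}J}{da^{4}} = \int_{0}^{1} - 3 t^{a} \log{\left(t \right)}^{4} \, dt = - \frac{72}{\left(a + 1\right)^{5}},$$
and the integrand here is exactly the target integrand, so $I = - \frac{72}{\left(a + 1\right)^{5}}$.

Setting $a = 3$:
$$I = - \frac{9}{128}.$$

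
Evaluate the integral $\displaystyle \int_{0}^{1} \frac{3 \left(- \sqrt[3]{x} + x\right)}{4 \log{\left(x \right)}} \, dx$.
$- \frac{3 \log{\left(2 \right)}}{4} + \frac{3 \log{\left(3 \right)}}{4}$

Introduce a parameter $a$ in the exponent: let $I(a) = \int_{0}^{1} \frac{3 \left(x - x^{a}\right)}{4 \log{\left(x \right)}} \, dx$.

Since $\dfrac{\partial}{\partial a}\,x^{a} = x^{a} \ln x$, the $\ln x$ in the denominator cancels and
$$\frac{dI}{da} = \int_{0}^{1} - \frac{3}{4} x^{a} \, dx = - \frac{3}{4} \left[\frac{x^{a+1}}{a+1}\right]_0^1 = - \frac{3}{4 a + 4}.$$

Integrating with respect to $a$ gives $I(a) = - \frac{3 \log{\left(a + 1 \right)}}{4} + \frac{3 \log{\left(2 \right)}}{4} + C$.

At $a = 1$ the integrand is identically $0$, so $I(1) = 0$. The closed form gives $0$, hence $C = 0$.

Setting $a = \frac{1}{3}$:
$$I = - \frac{3 \log{\left(2 \right)}}{4} + \frac{3 \log{\left(3 \right)}}{4}.$$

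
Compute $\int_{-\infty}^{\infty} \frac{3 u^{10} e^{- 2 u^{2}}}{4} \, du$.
$\frac{2835 \sqrt{2} \sqrt{\pi}}{8192}$

Begin with the known integral
$$J(a) = \int_{-\infty}^{\infty} \frac{3 e^{- a u^{2}}}{4} \, du = \frac{3 \sqrt{\pi}}{4 \sqrt{a}}.$$

Differentiating under the integral sign brings down a factor of $(-u^2)$:
$$\frac{dJ}{da} = \int_{-\infty}^{\infty} - \frac{3 u^{2} e^{- a u^{2}}}{4} \, du = - \frac{3 \sqrt{\pi}}{8 a^{\frac{3}{2}}}.$$

Repeating $5$ times in total — each differentiation brings down another $(-u^2)$ — gives
$$\frac{d^{5}J}{da^{5}} = \int_{-\infty}^{\infty} - \frac{3 u^{10} e^{- a u^{2}}}{4} \, du = - \frac{2835 \sqrt{\pi}}{128 a^{\frac{11}{2}}},$$
and the integrand here is $(-1)^{5}$ times the target integrand, so $I = (-1)^{5}\,\frac{d^{5}J}{da^{5}} = \frac{2835 \sqrt{\pi}}{128 a^{\frac{11}{2}}}$.

Setting $a = 2$:
$$I = \frac{2835 \sqrt{2} \sqrt{\pi}}{8192}.$$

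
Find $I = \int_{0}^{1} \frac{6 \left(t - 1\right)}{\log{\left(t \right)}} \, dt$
$\log{\left(64 \right)}$

Consider the one-parameter family: let $I(a) = \int_{0}^{1} \frac{6 \left(t^{a} - 1\right)}{\log{\left(t \right)}} \, dt$.

Since $\dfrac{\partial}{\partial a}\,t^{a} = t^{a} \ln t$, the $\ln t$ in the denominator cancels and
$$\frac{dI}{da} = \int_{0}^{1} 6 t^{a} \, dt = 6 \left[\frac{t^{a+1}}{a+1}\right]_0^1 = \frac{6}{a + 1}.$$

Integrating with respect to $a$ gives $I(a) = 6 \log{\left(a + 1 \right)} + C$.

At $a = 0$ the integrand is identically $0$, so $I(0) = 0$. The closed form gives $0$, hence $C = 0$.

Setting $a = 1$:
$$I = \log{\left(64 \right)}.$$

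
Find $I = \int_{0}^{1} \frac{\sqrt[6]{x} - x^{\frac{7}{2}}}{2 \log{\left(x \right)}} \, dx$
$\log{\left(\frac{\sqrt{21}}{9} \right)}$

Introduce a parameter $a$ in the exponent: let $I(a) = \int_{0}^{1} \frac{- x^{\frac{7}{2}} + x^{a}}{2 \log{\left(x \right)}} \, dx$.

Since $\dfrac{\partial}{\partial a}\,x^{a} = x^{a} \ln x$, the $\ln x$ in the denominator cancels and
$$\frac{dI}{da} = \int_{0}^{1} \frac{1}{2} x^{a} \, dx = \frac{1}{2} \left[\frac{x^{a+1}}{a+1}\right]_0^1 = \frac{1}{2 \left(a + 1\right)}.$$

Integrating with respect to $a$ gives $I(a) = \frac{\log{\left(a + 1 \right)}}{2} - \log{\left(3 \right)} + \frac{\log{\left(2 \right)}}{2} + C$.

At $a = \frac{7}{2}$ the integrand is identically $0$, so $I(\frac{7}{2}) = 0$. The closed form gives $0$, hence $C = 0$.

Setting $a = \frac{1}{6}$:
$$I = \log{\left(\frac{\sqrt{21}}{9} \right)}.$$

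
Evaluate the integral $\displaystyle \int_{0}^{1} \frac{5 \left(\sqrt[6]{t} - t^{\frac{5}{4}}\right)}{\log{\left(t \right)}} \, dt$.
$- \log{\left(\frac{14348907}{537824} \right)}$

Consider the one-parameter family: let $I(a) = \int_{0}^{1} \frac{5 \left(\sqrt[6]{t} - t^{a}\right)}{\log{\left(t \right)}} \, dt$.

Since $\dfrac{\partial}{\partial a}\,t^{a} = t^{a} \ln t$, the $\ln t$ in the denominator cancels and
$$\frac{dI}{da} = \int_{0}^{1} -5 t^{a} \, dt = -5 \left[\frac{t^{a+1}}{a+1}\right]_0^1 = - \frac{5}{a + 1}.$$

Integrating with respect to $a$ gives $I(a) = - \log{\left(\frac{7776 \left(a + 1\right)^{5}}{16807} \right)} + C$.

At $a = \frac{1}{6}$ the integrand is identically $0$, so $I(\frac{1}{6}) = 0$. The closed form gives $0$, hence $C = 0$.

Setting $a = \frac{5}{4}$:
$$I = - \log{\left(\frac{14348907}{537824} \right)}.$$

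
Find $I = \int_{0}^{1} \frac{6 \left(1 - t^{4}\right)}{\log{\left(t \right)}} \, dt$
$- \log{\left(15625 \right)}$

Introduce a parameter $a$ in the exponent: let $I(a) = \int_{0}^{1} \frac{6 \left(1 - t^{a}\right)}{\log{\left(t \right)}} \, dt$.

Since $\dfrac{\partial}{\partial a}\,t^{a} = t^{a} \ln t$, the $\ln t$ in the denominator cancels and
$$\frac{dI}{da} = \int_{0}^{1} -6 t^{a} \, dt = -6 \left[\frac{t^{a+1}}{a+1}\right]_0^1 = - \frac{6}{a + 1}.$$

Integrating with respect to $a$ gives $I(a) = - 6 \log{\left(a + 1 \right)} + C$.

At $a = 0$ the integrand is identically $0$, so $I(0) = 0$. The closed form gives $0$, hence $C = 0$.

Setting $a = 4$:
$$I = - \log{\left(15625 \right)}.$$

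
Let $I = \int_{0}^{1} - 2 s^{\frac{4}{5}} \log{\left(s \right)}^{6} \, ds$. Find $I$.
$- \frac{12500000}{531441}$

Begin with the known integral
$$J(a) = \int_{0}^{1} - 2 s^{a} \, ds = - \frac{2}{a + 1}.$$

Differentiating under the integral sign brings down a factor of $\ln s$:
$$\frac{dJ}{da} = \int_{0}^{1} - 2 s^{a} \log{\left(s \right)} \, ds = \frac{2}{\left(a + 1\right)^{2}}.$$

Repeating $6$ times in total — each differentiation brings down another $\ln s$ — gives
$$\frac{d^{6}J}{da^{6}} = \int_{0}^{1} - 2 s^{a} \log{\left(s \right)}^{6} \, ds = - \frac{1440}{\left(a + 1\right)^{7}},$$
and the integrand here is exactly the target integrand, so $I = - \frac{1440}{\left(a + 1\right)^{7}}$.

Setting $a = \frac{4}{5}$:
$$I = - \frac{12500000}{531441}.$$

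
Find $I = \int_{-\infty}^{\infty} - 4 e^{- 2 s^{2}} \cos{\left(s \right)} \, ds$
$- \frac{2 \sqrt{2} \sqrt{\pi}}{e^{\frac{1}{8}}}$

Treat the cosine frequency as a parameter and define $I(b) = \int_{-\infty}^{\infty} - 4 e^{- 2 s^{2}} \cos{\left(b s \right)} \, ds$.

Differentiating under the integral sign,
$$I'(b) = \int_{-\infty}^{\infty} 4 s e^{- 2 s^{2}} \sin{\left(b s \right)} \, ds.$$

Integrate $\int_{-\infty}^{\infty} s \sin(b s)\, e^{- 2 s^{2}}\, ds$ by parts with $u = \sin(b s)$ and $dv = s\, e^{- 2 s^{2}}\, ds$, giving $v = - \frac{e^{- 2 s^{2}}}{4}$. The boundary term vanishes and
$$\int_{-\infty}^{\infty} s \sin(b s)\, e^{- 2 s^{2}}\, ds = \frac{b}{4} \int_{-\infty}^{\infty} \cos(b s)\, e^{- 2 s^{2}}\, ds,$$
so $I'(b) = - \frac{b}{4}\, I(b)$.

This is a separable first-order ODE; solving with the initial condition $I(0) = \int_{-\infty}^{\infty} - 4 e^{- 2 s^{2}}\,ds = - 2 \sqrt{2} \sqrt{\pi}$ gives
$$I(b) = - 2 \sqrt{2} \sqrt{\pi} e^{- \frac{b^{2}}{8}}.$$

Setting $b = 1$:
$$I = - \frac{2 \sqrt{2} \sqrt{\pi}}{e^{\frac{1}{8}}}.$$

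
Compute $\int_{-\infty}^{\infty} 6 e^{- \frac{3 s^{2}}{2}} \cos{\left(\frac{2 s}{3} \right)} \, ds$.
$\frac{2 \sqrt{6} \sqrt{\pi}}{e^{\frac{2}{27}}}$

Treat the cosine frequency as a parameter and define $I(b) = \int_{-\infty}^{\infty} 6 e^{- \frac{3 s^{2}}{2}} \cos{\left(b s \right)} \, ds$.

Differentiating under the integral sign,
$$I'(b) = \int_{-\infty}^{\infty} - 6 s e^{- \frac{3 s^{2}}{2}} \sin{\left(b s \right)} \, ds.$$

Integrate $\int_{-\infty}^{\infty} s \sin(b s)\, e^{- \frac{3 s^{2}}{2}}\, ds$ by parts with $u = \sin(b s)$ and $dv = s\, e^{- \frac{3 s^{2}}{2}}\, ds$, giving $v = - \frac{e^{- \frac{3 s^{2}}{2}}}{3}$. The boundary term vanishes and
$$\int_{-\infty}^{\infty} s \sin(b s)\, e^{- \frac{3 s^{2}}{2}}\, ds = \frac{b}{3} \int_{-\infty}^{\infty} \cos(b s)\, e^{- \frac{3 s^{2}}{2}}\, ds,$$
so $I'(b) = - \frac{b}{3}\, I(b)$.

This is a separable first-order ODE; solving with the initial condition $I(0) = \int_{-\infty}^{\infty} 6 e^{- \frac{3 s^{2}}{2}}\,ds = 2 \sqrt{6} \sqrt{\pi}$ gives
$$I(b) = 2 \sqrt{6} \sqrt{\pi} e^{- \frac{b^{2}}{6}}.$$

Setting $b = \frac{2}{3}$:
$$I = \frac{2 \sqrt{6} \sqrt{\pi}}{e^{\frac{2}{27}}}.$$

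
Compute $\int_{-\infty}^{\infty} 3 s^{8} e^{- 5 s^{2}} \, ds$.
$\frac{63 \sqrt{5} \sqrt{\pi}}{10000}$

Begin with the known integral
$$J(a) = \int_{-\infty}^{\infty} 3 e^{- a s^{2}} \, ds = \frac{3 \sqrt{\pi}}{\sqrt{a}}.$$

Differentiating under the integral sign brings down a factor of $(-s^2)$:
$$\frac{dJ}{da} = \int_{-\infty}^{\infty} - 3 s^{2} e^{- a s^{2}} \, ds = - \frac{3 \sqrt{\pi}}{2 a^{\frac{3}{2}}}.$$

Repeating $4$ times in total — each differentiation brings down another $(-s^2)$ — gives
$$\frac{d^{4}J}{da^{4}} = \int_{-\infty}^{\infty} 3 s^{8} e^{- a s^{2}} \, ds = \frac{315 \sqrt{\pi}}{16 a^{\frac{9}{2}}},$$
and the integrand here is exactly the target integrand, so $I = \frac{315 \sqrt{\pi}}{16 a^{\frac{9}{2}}}$.

Setting $a = 5$:
$$I = \frac{63 \sqrt{5} \sqrt{\pi}}{10000}.$$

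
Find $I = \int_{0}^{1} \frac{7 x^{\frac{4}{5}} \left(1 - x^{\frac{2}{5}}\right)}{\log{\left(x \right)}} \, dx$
$\log{\left(\frac{4782969}{19487171} \right)}$

Introduce a parameter $a$ in the exponent: let $I(a) = \int_{0}^{1} \frac{7 \left(- x^{\frac{6}{5}} + x^{a}\right)}{\log{\left(x \right)}} \, dx$.

Since $\dfrac{\partial}{\partial a}\,x^{a} = x^{a} \ln x$, the $\ln x$ in the denominator cancels and
$$\frac{dI}{da} = \int_{0}^{1} 7 x^{a} \, dx = 7 \left[\frac{x^{a+1}}{a+1}\right]_0^1 = \frac{7}{a + 1}.$$

Integrating with respect to $a$ gives $I(a) = \log{\left(\frac{78125 \left(a + 1\right)^{7}}{19487171} \right)} + C$.

At $a = \frac{6}{5}$ the integrand is identically $0$, so $I(\frac{6}{5}) = 0$. The closed form gives $0$, hence $C = 0$.

Setting $a = \frac{4}{5}$:
$$I = \log{\left(\frac{4782969}{19487171} \right)}.$$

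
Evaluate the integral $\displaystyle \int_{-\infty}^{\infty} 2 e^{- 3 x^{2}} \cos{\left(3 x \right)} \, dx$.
$\frac{2 \sqrt{3} \sqrt{\pi}}{3 e^{\frac{3}{4}}}$

Define $I(b) = \int_{-\infty}^{\infty} 2 e^{- 3 x^{2}} \cos{\left(b x \right)} \, dx$.

Differentiating under the integral sign,
$$I'(b) = \int_{-\infty}^{\infty} - 2 x e^{- 3 x^{2}} \sin{\left(b x \right)} \, dx.$$

Integrate $\int_{-\infty}^{\infty} x \sin(b x)\, e^{- 3 x^{2}}\, dx$ by parts with $u = \sin(b x)$ and $dv = x\, e^{- 3 x^{2}}\, dx$, giving $v = - \frac{e^{- 3 x^{2}}}{6}$. The boundary term vanishes and
$$\int_{-\infty}^{\infty} x \sin(b x)\, e^{- 3 x^{2}}\, dx = \frac{b}{6} \int_{-\infty}^{\infty} \cos(b x)\, e^{- 3 x^{2}}\, dx,$$
so $I'(b) = - \frac{b}{6}\, I(b)$.

This is a separable first-order ODE; solving with the initial condition $I(0) = \int_{-\infty}^{\infty} 2 e^{- 3 x^{2}}\,dx = \frac{2 \sqrt{3} \sqrt{\pi}}{3}$ gives
$$I(b) = \frac{2 \sqrt{3} \sqrt{\pi} e^{- \frac{b^{2}}{12}}}{3}.$$

Setting $b = 3$:
$$I = \frac{2 \sqrt{3} \sqrt{\pi}}{3 e^{\frac{3}{4}}}.$$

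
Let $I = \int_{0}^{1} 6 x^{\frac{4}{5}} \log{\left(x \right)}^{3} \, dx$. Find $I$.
$- \frac{2500}{729}$

Start from the elementary integral
$$J(a) = \int_{0}^{1} 6 x^{a} \, dx = \frac{6}{a + 1}.$$

Differentiating under the integral sign brings down a factor of $\ln x$:
$$\frac{dJ}{da} = \int_{0}^{1} 6 x^{a} \log{\left(x \right)} \, dx = - \frac{6}{\left(a + 1\right)^{2}}.$$

Repeating $3$ times in total — each differentiation brings down another $\ln x$ — gives
$$\frac{d^{3}J}{da^{3}} = \int_{0}^{1} 6 x^{a} \log{\left(x \right)}^{3} \, dx = - \frac{36}{\left(a + 1\right)^{4}},$$
and the integrand here is exactly the target integrand, so $I = - \frac{36}{\left(a + 1\right)^{4}}$.

Setting $a = \frac{4}{5}$:
$$I = - \frac{2500}{729}.$$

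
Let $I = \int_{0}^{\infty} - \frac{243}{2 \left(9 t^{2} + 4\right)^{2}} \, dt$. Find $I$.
$- \frac{81 \pi}{64}$

Start from the standard arctangent integral
$$J(a) = \int_{0}^{\infty} - \frac{3}{2 \left(a^{2} + t^{2}\right)} \, dt = - \frac{3 \pi}{4 a}.$$

Differentiating under the integral sign with respect to $a$,
$$\frac{dJ}{da} = \int_{0}^{\infty} \frac{3 a}{\left(a^{2} + t^{2}\right)^{2}} \, dt = \frac{3 \pi}{4 a^{2}},$$
so $\int_{0}^{\infty} - \frac{3}{2 \left(a^{2} + t^{2}\right)^{2}} \, dt = - \frac{3 \pi}{8 a^{3}}$.

Setting $a = \frac{2}{3}$:
$$I = - \frac{81 \pi}{64}.$$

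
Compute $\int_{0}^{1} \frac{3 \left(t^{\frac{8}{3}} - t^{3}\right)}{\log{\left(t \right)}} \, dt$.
$- \log{\left(\frac{1728}{1331} \right)}$

Introduce a parameter $a$ in the exponent: let $I(a) = \int_{0}^{1} \frac{3 \left(t^{\frac{8}{3}} - t^{a}\right)}{\log{\left(t \right)}} \, dt$.

Since $\dfrac{\partial}{\partial a}\,t^{a} = t^{a} \ln t$, the $\ln t$ in the denominator cancels and
$$\frac{dI}{da} = \int_{0}^{1} -3 t^{a} \, dt = -3 \left[\frac{t^{a+1}}{a+1}\right]_0^1 = - \frac{3}{a + 1}.$$

Integrating with respect to $a$ gives $I(a) = - \log{\left(\frac{27 \left(a + 1\right)^{3}}{1331} \right)} + C$.

At $a = \frac{8}{3}$ the integrand is identically $0$, so $I(\frac{8}{3}) = 0$. The closed form gives $0$, hence $C = 0$.

Setting $a = 3$:
$$I = - \log{\left(\frac{1728}{1331} \right)}.$$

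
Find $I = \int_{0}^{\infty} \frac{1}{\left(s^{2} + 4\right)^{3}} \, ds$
$\frac{3 \pi}{512}$

Start from the standard arctangent integral
$$J(a) = \int_{0}^{\infty} \frac{1}{a^{2} + s^{2}} \, ds = \frac{\pi}{2 a}.$$

Differentiating under the integral sign with respect to $a$,
$$\frac{dJ}{da} = \int_{0}^{\infty} - \frac{2 a}{\left(a^{2} + s^{2}\right)^{2}} \, ds = - \frac{\pi}{2 a^{2}},$$
so $\int_{0}^{\infty} \frac{1}{\left(a^{2} + s^{2}\right)^{2}} \, ds = \frac{\pi}{4 a^{3}}$.

Repeating — each differentiation of $1/(s^2+a^2)^j$ produces $-2ja/(s^2+a^2)^{j+1}$ — and dividing through by $-2ja$ at each step yields, after $2$ differentiations in total,
$$\int_{0}^{\infty} \frac{1}{\left(a^{2} + s^{2}\right)^{3}} \, ds = \frac{3 \pi}{16 a^{5}}.$$

Setting $a = 2$:
$$I = \frac{3 \pi}{512}.$$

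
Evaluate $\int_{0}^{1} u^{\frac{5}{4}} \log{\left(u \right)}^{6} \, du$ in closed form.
$\frac{1310720}{531441}$

Start from the elementary integral
$$J(a) = \int_{0}^{1} u^{a} \, du = \frac{1}{a + 1}.$$

Differentiating under the integral sign brings down a factor of $\ln u$:
$$\frac{dJ}{da} = \int_{0}^{1} u^{a} \log{\left(u \right)} \, du = - \frac{1}{\left(a + 1\right)^{2}}.$$

Repeating $6$ times in total — each differentiation brings down another $\ln u$ — gives
$$\frac{d^{6}J}{da^{6}} = \int_{0}^{1} u^{a} \log{\left(u \right)}^{6} \, du = \frac{720}{\left(a + 1\right)^{7}},$$
and the integrand here is exactly the target integrand, so $I = \frac{720}{\left(a + 1\right)^{7}}$.

Setting $a = \frac{5}{4}$:
$$I = \frac{1310720}{531441}.$$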